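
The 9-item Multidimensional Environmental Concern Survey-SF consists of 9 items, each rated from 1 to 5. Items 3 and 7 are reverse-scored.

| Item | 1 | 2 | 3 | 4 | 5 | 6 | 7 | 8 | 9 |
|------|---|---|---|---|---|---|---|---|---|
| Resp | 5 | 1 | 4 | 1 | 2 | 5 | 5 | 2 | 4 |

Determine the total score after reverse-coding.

Raw sum = 29. Reverse-scored items: 3, 7; their raw sum = 9.
Each reversal replaces raw with 6 − raw, changing the total by 6 − 2·raw per item.
Total = 29 + 2·6 − 2·9 = 29 + 12 − 18 = 23

23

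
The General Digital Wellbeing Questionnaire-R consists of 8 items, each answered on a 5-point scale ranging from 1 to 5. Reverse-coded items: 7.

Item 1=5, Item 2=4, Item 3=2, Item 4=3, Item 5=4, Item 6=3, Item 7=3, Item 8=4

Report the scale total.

28

Reverse-coded items use 6 − raw:
  item 7: 6 − 3 = 3
Scored items: 5, 4, 2, 3, 4, 3, 3, 4
Total = 5 + 4 + 2 + 3 + 4 + 3 + 3 + 4 = 28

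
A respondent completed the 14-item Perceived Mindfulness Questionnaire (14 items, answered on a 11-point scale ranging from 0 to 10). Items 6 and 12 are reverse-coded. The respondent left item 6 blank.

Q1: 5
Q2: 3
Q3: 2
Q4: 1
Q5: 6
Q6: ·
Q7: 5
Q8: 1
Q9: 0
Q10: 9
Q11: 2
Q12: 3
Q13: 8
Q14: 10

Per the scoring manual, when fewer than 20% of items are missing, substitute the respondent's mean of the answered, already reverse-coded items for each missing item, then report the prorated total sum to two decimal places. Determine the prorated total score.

63.54

Reverse-coded (on a 0–10 scale, reversed = 10 − raw):
  item 12: 10 − 3 = 7
Completed scored items (13 of 14): 5, 3, 2, 1, 6, 5, 1, 0, 9, 2, 7, 8, 10; sum = 59.
Person mean = 59 / 13 ≈ 4.5385
Prorated total = (59 / 13) × 14 = 63.54 (to 2 dp)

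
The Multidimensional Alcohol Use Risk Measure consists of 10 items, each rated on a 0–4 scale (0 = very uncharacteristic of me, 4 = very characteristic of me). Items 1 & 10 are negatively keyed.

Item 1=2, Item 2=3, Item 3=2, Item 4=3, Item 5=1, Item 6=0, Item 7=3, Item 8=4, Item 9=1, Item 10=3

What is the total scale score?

Reversing items 1 & 10 with 4 − raw:
Total = (4−2) + 3 + 2 + 3 + 1 + 0 + 3 + 4 + 1 + (4−3)
      = 2 + 3 + 2 + 3 + 1 + 0 + 3 + 4 + 1 + 1 = 20

20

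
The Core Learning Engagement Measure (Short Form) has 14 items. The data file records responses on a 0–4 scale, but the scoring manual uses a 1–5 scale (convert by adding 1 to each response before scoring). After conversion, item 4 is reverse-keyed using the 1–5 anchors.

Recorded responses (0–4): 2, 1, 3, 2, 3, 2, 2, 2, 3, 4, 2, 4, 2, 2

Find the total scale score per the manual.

48

Convert to 1–5: 3, 2, 4, 3, 4, 3, 3, 3, 4, 5, 3, 5, 3, 3
Reverse-coded (reversed = (1+5) − raw = 6 − raw):
  item 4: 6 − 3 = 3
Scored: 3, 2, 4, 3, 4, 3, 3, 3, 4, 5, 3, 5, 3, 3
Total = 48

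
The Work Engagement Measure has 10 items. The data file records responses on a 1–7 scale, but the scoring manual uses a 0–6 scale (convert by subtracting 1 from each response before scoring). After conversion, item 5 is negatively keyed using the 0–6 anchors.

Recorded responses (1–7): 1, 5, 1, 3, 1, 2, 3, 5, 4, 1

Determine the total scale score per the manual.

22

Convert to 0–6: 0, 4, 0, 2, 0, 1, 2, 4, 3, 0
Reverse-coded (reversed = (0+6) − raw = 6 − raw):
  item 5: 6 − 0 = 6
Scored: 0, 4, 0, 2, 6, 1, 2, 4, 3, 0
Total = 22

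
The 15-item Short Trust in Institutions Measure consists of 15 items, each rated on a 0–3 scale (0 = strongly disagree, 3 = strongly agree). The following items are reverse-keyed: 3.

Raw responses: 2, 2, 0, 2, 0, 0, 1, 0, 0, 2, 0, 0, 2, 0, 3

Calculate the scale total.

Apply reverse scoring (on a 0–3 scale, reversed = 3 − raw):
  item 3: 3 − 0 = 3
Scored items: 2, 2, 3, 2, 0, 0, 1, 0, 0, 2, 0, 0, 2, 0, 3
Total = 2 + 2 + 3 + 2 + 0 + 0 + 1 + 0 + 0 + 2 + 0 + 0 + 2 + 0 + 3 = 17

17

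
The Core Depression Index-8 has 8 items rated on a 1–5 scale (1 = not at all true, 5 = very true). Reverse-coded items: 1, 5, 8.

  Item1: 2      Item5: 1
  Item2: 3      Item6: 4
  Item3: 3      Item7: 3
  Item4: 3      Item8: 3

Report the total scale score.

Reverse-coded items use 6 − raw:
  item 1: 6 − 2 = 4
  item 5: 6 − 1 = 5
  item 8: 6 − 3 = 3
After reverse-coding: 4, 3, 3, 3, 5, 4, 3, 3
Total = 4 + 3 + 3 + 3 + 5 + 4 + 3 + 3 = 28

28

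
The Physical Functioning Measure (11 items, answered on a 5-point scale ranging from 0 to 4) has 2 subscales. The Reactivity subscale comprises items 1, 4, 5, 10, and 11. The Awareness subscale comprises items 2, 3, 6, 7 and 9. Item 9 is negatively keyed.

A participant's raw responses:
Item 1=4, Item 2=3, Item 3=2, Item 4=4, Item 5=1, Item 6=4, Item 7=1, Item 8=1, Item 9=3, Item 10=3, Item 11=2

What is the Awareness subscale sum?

Awareness items: 2, 3, 6, 7, 9.
Of these, item 9 is negatively keyed; reversed = (0+4) − raw = 4 − raw.
  item 2: 3
  item 3: 2
  item 6: 4
  item 7: 1
  item 9: 4 − 3 = 1
Sum = 3 + 2 + 4 + 1 + 1 = 11

11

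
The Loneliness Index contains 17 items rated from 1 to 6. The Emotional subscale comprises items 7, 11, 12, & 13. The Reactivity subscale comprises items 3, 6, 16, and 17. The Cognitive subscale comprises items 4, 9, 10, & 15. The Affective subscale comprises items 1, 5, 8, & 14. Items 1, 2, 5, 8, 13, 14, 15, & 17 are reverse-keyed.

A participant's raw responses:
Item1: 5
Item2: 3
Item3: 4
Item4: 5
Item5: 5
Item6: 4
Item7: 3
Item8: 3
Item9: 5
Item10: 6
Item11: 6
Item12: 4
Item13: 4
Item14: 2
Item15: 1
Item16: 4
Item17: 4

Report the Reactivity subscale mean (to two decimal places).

Reactivity items: 3, 6, 16, 17.
Of these, item 17 is reverse-keyed; on a 1–6 scale, reversed = 7 − raw.
  item 3: 4
  item 6: 4
  item 16: 4
  item 17: 7 − 4 = 3
Sum = 4 + 4 + 4 + 3 = 15
Mean = 15 / 4 = 3.75

3.75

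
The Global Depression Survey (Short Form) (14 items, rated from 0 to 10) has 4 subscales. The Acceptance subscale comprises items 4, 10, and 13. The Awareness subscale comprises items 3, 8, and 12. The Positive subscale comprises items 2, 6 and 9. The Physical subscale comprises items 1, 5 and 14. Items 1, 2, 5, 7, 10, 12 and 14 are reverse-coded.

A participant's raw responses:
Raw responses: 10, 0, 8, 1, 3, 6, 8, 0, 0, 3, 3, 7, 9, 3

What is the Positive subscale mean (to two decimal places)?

5.33

Positive items: 2, 6, 9.
Of these, item 2 is reverse-coded; reversed = (0+10) − raw = 10 − raw.
  item 2: 10 − 0 = 10
  item 6: 6
  item 9: 0
Sum = 10 + 6 + 0 = 16
Mean = 16 / 3 = 5.33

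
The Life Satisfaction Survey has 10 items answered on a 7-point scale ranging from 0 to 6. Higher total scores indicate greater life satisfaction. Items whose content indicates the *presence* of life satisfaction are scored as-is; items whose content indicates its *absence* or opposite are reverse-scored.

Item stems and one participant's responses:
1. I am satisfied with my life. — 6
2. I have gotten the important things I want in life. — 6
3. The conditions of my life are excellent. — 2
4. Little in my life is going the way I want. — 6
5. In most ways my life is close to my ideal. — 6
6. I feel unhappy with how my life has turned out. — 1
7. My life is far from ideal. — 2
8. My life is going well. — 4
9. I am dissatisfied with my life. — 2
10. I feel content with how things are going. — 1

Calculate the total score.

38

Items 4, 6, 7, 9 describe the absence/opposite of life satisfaction → reverse-score.
reverse-coded value = 6 − response.
  item 1: 6
  item 2: 6
  item 3: 2
  item 4: 6 − 6 = 0
  item 5: 6
  item 6: 6 − 1 = 5
  item 7: 6 − 2 = 4
  item 8: 4
  item 9: 6 − 2 = 4
  item 10: 1
Total = 6 + 6 + 2 + 0 + 6 + 5 + 4 + 4 + 4 + 1 = 38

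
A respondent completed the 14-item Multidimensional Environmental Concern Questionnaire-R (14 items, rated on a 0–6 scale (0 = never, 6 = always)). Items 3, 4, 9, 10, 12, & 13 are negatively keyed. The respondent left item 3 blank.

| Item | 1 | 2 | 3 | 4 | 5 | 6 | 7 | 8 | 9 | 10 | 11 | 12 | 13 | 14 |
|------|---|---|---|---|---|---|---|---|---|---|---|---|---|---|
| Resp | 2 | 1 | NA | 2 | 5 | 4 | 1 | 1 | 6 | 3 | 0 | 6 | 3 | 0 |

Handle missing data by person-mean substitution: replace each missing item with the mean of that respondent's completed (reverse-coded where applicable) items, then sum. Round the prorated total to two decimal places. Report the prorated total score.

25.85

Reverse-coded (on a 0–6 scale, reversed = 6 − raw):
  item 4: 6 − 2 = 4
  item 9: 6 − 6 = 0
  item 10: 6 − 3 = 3
  item 12: 6 − 6 = 0
  item 13: 6 − 3 = 3
Completed scored items (13 of 14): 2, 1, 4, 5, 4, 1, 1, 0, 3, 0, 0, 3, 0; sum = 24.
Person mean = 24 / 13 ≈ 1.8462
Prorated total = (24 / 13) × 14 = 25.85 (to 2 dp)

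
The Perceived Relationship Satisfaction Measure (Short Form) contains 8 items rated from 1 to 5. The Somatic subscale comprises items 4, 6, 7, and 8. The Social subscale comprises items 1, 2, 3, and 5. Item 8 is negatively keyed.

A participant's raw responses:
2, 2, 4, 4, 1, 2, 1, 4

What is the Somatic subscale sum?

Somatic items: 4, 6, 7, 8.
Of these, item 8 is negatively keyed; reverse-coded value = 6 − response.
  item 4: 4
  item 6: 2
  item 7: 1
  item 8: 6 − 4 = 2
Sum = 4 + 2 + 1 + 2 = 9

9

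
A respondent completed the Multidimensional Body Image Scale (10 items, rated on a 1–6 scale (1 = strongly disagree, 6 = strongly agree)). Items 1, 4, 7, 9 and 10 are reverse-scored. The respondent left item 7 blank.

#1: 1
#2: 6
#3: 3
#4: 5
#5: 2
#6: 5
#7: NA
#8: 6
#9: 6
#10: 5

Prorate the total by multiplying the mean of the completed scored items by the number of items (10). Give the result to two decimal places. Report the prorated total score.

36.67

Reverse-coded (on a 1–6 scale, reversed = 7 − raw):
  item 1: 7 − 1 = 6
  item 4: 7 − 5 = 2
  item 9: 7 − 6 = 1
  item 10: 7 − 5 = 2
Completed scored items (9 of 10): 6, 6, 3, 2, 2, 5, 6, 1, 2; sum = 33.
Person mean = 33 / 9 ≈ 3.6667
Prorated total = (33 / 9) × 10 = 36.67 (to 2 dp)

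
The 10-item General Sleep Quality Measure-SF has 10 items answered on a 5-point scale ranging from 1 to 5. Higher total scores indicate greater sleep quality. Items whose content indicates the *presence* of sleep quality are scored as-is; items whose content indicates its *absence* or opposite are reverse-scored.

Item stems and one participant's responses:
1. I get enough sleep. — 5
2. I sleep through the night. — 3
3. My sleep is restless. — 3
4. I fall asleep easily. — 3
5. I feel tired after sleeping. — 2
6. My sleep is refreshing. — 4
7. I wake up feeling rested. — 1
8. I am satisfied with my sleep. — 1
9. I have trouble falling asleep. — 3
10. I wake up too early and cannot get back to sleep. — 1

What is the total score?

Items 3, 5, 9, 10 describe the absence/opposite of sleep quality → reverse-score.
reversed = (1+5) − raw = 6 − raw.
  item 1: 5
  item 2: 3
  item 3: 6 − 3 = 3
  item 4: 3
  item 5: 6 − 2 = 4
  item 6: 4
  item 7: 1
  item 8: 1
  item 9: 6 − 3 = 3
  item 10: 6 − 1 = 5
Total = 5 + 3 + 3 + 3 + 4 + 4 + 1 + 1 + 3 + 5 = 32

32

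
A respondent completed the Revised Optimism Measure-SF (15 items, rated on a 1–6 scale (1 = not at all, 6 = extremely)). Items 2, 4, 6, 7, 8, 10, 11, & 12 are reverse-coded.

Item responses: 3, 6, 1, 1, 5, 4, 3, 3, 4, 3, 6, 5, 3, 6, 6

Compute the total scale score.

53

Reverse-coded items use 7 − raw:
  item 2: 7 − 6 = 1
  item 4: 7 − 1 = 6
  item 6: 7 − 4 = 3
  item 7: 7 − 3 = 4
  item 8: 7 − 3 = 4
  item 10: 7 − 3 = 4
  item 11: 7 − 6 = 1
  item 12: 7 − 5 = 2
Scored responses: 3, 1, 1, 6, 5, 3, 4, 4, 4, 4, 1, 2, 3, 6, 6
Total = 3 + 1 + 1 + 6 + 5 + 3 + 4 + 4 + 4 + 4 + 1 + 2 + 3 + 6 + 6 = 53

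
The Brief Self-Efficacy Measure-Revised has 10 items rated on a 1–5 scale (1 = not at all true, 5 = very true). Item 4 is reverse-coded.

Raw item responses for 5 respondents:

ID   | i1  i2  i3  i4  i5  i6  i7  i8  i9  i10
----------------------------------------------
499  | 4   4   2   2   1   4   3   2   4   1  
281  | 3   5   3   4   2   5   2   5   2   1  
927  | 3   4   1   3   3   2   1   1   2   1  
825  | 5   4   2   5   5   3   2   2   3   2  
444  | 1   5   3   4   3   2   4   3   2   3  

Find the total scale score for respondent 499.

29

Respondent 499 raw: 4, 4, 2, 2, 1, 4, 3, 2, 4, 1.
Reverse-coded (reverse-coded value = 6 − response):
  item 1: 4
  item 2: 4
  item 3: 2
  item 4: 6 − 2 = 4
  item 5: 1
  item 6: 4
  item 7: 3
  item 8: 2
  item 9: 4
  item 10: 1
Sum = 4 + 4 + 2 + 4 + 1 + 4 + 3 + 2 + 4 + 1 = 29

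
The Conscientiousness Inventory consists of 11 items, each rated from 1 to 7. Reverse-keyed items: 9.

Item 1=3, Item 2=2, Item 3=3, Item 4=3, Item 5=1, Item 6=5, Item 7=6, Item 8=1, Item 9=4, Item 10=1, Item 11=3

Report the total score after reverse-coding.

32

Reverse-keyed items use 8 − raw:
  item 9: 8 − 4 = 4
Scored responses: 3, 2, 3, 3, 1, 5, 6, 1, 4, 1, 3
Total = 3 + 2 + 3 + 3 + 1 + 5 + 6 + 1 + 4 + 1 + 3 = 32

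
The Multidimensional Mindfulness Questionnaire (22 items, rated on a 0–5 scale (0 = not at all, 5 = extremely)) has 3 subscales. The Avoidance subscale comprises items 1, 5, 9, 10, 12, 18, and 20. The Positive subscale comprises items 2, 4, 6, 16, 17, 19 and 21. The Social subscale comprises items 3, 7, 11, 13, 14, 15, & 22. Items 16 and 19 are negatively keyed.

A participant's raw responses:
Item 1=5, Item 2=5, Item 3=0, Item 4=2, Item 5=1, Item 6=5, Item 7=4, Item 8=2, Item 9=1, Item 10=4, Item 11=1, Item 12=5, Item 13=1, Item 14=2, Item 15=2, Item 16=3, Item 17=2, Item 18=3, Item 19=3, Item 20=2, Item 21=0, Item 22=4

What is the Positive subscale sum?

18

Positive items: 2, 4, 6, 16, 17, 19, 21.
Of these, items 16 & 19 are negatively keyed; reverse-coded value = 5 − response.
  item 2: 5
  item 4: 2
  item 6: 5
  item 16: 5 − 3 = 2
  item 17: 2
  item 19: 5 − 3 = 2
  item 21: 0
Sum = 5 + 2 + 5 + 2 + 2 + 2 + 0 = 18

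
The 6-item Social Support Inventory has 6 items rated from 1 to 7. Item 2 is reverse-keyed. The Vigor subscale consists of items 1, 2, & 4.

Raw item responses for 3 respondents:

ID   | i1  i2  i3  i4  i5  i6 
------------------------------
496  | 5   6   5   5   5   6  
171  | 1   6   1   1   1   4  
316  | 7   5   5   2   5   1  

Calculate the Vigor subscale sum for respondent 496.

Respondent 496 raw: 5, 6, 5, 5, 5, 6.
Vigor items: 1, 2, 4.
Reverse-coded (on a 1–7 scale, reversed = 8 − raw):
  item 1: 5
  item 2: 8 − 6 = 2
  item 4: 5
Sum = 5 + 2 + 5 = 12

12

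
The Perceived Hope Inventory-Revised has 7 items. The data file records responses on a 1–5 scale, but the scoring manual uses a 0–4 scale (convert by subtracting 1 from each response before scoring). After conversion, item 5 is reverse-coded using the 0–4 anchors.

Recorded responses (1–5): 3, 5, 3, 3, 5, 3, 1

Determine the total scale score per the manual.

Convert to 0–4: 2, 4, 2, 2, 4, 2, 0
Reverse-coded (on a 0–4 scale, reversed = 4 − raw):
  item 5: 4 − 4 = 0
Scored: 2, 4, 2, 2, 0, 2, 0
Total = 12

12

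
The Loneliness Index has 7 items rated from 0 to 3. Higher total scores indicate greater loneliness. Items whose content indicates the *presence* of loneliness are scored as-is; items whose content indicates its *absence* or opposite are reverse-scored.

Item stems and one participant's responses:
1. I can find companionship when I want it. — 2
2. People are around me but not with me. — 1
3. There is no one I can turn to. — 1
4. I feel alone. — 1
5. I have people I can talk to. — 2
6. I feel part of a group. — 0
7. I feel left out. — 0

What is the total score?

Items 1, 5, 6 describe the absence/opposite of loneliness → reverse-score.
reversed = (0+3) − raw = 3 − raw.
  item 1: 3 − 2 = 1
  item 2: 1
  item 3: 1
  item 4: 1
  item 5: 3 − 2 = 1
  item 6: 3 − 0 = 3
  item 7: 0
Total = 1 + 1 + 1 + 1 + 1 + 3 + 0 = 8

8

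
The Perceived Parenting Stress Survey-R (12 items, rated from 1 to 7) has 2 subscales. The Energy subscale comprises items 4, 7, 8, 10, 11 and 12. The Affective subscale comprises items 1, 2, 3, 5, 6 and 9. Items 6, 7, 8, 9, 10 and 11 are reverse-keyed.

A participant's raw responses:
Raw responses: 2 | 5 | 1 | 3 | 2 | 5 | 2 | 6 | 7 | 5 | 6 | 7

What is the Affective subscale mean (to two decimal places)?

2.33

Affective items: 1, 2, 3, 5, 6, 9.
Of these, items 6 & 9 are reverse-keyed; on a 1–7 scale, reversed = 8 − raw.
  item 1: 2
  item 2: 5
  item 3: 1
  item 5: 2
  item 6: 8 − 5 = 3
  item 9: 8 − 7 = 1
Sum = 2 + 5 + 1 + 2 + 3 + 1 = 14
Mean = 14 / 6 = 2.33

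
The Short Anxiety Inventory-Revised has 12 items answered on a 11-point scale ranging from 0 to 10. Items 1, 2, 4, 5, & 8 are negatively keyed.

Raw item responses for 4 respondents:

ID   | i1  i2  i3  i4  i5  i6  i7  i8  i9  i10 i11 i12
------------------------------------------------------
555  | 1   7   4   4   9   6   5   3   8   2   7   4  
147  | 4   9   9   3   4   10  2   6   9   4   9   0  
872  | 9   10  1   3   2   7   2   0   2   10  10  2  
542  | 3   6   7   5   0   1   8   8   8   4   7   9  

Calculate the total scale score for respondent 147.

Respondent 147 raw: 4, 9, 9, 3, 4, 10, 2, 6, 9, 4, 9, 0.
Reverse-coded (reversed = (0+10) − raw = 10 − raw):
  item 1: 10 − 4 = 6
  item 2: 10 − 9 = 1
  item 3: 9
  item 4: 10 − 3 = 7
  item 5: 10 − 4 = 6
  item 6: 10
  item 7: 2
  item 8: 10 − 6 = 4
  item 9: 9
  item 10: 4
  item 11: 9
  item 12: 0
Sum = 6 + 1 + 9 + 7 + 6 + 10 + 2 + 4 + 9 + 4 + 9 + 0 = 67

67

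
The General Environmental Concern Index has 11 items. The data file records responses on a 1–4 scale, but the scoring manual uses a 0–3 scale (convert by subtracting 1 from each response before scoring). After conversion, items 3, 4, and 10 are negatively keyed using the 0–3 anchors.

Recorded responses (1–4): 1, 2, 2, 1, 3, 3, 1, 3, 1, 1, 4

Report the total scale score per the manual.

18

Convert to 0–3: 0, 1, 1, 0, 2, 2, 0, 2, 0, 0, 3
Reverse-coded (on a 0–3 scale, reversed = 3 − raw):
  item 3: 3 − 1 = 2
  item 4: 3 − 0 = 3
  item 10: 3 − 0 = 3
Scored: 0, 1, 2, 3, 2, 2, 0, 2, 0, 3, 3
Total = 18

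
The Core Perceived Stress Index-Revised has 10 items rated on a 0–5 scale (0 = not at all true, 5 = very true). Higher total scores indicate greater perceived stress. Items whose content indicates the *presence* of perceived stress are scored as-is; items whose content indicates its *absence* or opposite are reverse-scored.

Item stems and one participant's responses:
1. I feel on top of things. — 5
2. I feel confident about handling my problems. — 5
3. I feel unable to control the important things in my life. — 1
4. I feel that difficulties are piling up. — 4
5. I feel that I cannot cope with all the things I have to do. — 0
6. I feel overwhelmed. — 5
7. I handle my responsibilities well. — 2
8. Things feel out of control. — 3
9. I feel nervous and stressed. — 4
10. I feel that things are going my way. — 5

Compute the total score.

20

Items 1, 2, 7, 10 describe the absence/opposite of perceived stress → reverse-score.
on a 0–5 scale, reversed = 5 − raw.
  item 1: 5 − 5 = 0
  item 2: 5 − 5 = 0
  item 3: 1
  item 4: 4
  item 5: 0
  item 6: 5
  item 7: 5 − 2 = 3
  item 8: 3
  item 9: 4
  item 10: 5 − 5 = 0
Total = 0 + 0 + 1 + 4 + 0 + 5 + 3 + 3 + 4 + 0 = 20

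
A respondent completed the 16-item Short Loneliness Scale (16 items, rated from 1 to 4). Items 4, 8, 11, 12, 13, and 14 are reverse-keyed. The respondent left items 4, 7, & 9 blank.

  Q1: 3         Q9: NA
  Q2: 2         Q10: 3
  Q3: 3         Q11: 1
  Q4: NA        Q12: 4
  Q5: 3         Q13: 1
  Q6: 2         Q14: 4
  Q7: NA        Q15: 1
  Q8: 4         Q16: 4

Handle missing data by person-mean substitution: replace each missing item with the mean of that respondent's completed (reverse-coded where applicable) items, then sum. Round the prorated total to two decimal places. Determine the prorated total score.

Reverse-coded (on a 1–4 scale, reversed = 5 − raw):
  item 8: 5 − 4 = 1
  item 11: 5 − 1 = 4
  item 12: 5 − 4 = 1
  item 13: 5 − 1 = 4
  item 14: 5 − 4 = 1
Completed scored items (13 of 16): 3, 2, 3, 3, 2, 1, 3, 4, 1, 4, 1, 1, 4; sum = 32.
Person mean = 32 / 13 ≈ 2.4615
Prorated total = (32 / 13) × 16 = 39.38 (to 2 dp)

39.38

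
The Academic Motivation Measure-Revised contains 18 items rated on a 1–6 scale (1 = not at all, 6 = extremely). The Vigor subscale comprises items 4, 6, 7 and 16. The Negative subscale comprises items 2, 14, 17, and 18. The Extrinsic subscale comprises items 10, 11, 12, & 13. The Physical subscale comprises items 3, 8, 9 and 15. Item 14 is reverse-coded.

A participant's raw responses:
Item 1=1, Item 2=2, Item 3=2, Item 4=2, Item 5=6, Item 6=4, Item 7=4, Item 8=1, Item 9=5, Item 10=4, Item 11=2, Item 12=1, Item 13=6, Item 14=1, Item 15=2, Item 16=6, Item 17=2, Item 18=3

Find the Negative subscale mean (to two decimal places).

Negative items: 2, 14, 17, 18.
Of these, item 14 is reverse-coded; reverse-coded value = 7 − response.
  item 2: 2
  item 14: 7 − 1 = 6
  item 17: 2
  item 18: 3
Sum = 2 + 6 + 2 + 3 = 13
Mean = 13 / 4 = 3.25

3.25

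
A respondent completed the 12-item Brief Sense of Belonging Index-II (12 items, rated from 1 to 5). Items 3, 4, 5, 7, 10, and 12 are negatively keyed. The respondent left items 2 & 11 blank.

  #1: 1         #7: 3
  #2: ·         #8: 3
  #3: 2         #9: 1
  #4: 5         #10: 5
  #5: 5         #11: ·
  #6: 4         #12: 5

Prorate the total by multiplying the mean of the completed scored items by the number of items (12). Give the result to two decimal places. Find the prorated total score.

24.00

Reverse-coded (on a 1–5 scale, reversed = 6 − raw):
  item 3: 6 − 2 = 4
  item 4: 6 − 5 = 1
  item 5: 6 − 5 = 1
  item 7: 6 − 3 = 3
  item 10: 6 − 5 = 1
  item 12: 6 − 5 = 1
Completed scored items (10 of 12): 1, 4, 1, 1, 4, 3, 3, 1, 1, 1; sum = 20.
Person mean = 20 / 10 ≈ 2.0000
Prorated total = (20 / 10) × 12 = 24.00 (to 2 dp)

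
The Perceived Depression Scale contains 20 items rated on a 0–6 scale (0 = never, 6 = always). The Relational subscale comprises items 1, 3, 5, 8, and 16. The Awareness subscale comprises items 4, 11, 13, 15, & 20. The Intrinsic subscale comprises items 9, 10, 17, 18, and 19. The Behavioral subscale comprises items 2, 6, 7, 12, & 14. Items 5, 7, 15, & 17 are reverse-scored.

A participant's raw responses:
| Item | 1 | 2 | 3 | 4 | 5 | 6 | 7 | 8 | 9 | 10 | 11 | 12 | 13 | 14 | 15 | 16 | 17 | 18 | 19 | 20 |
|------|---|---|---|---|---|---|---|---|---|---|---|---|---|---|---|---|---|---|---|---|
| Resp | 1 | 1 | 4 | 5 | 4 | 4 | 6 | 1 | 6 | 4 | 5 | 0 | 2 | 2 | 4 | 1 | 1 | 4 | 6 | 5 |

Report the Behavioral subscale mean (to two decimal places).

Behavioral items: 2, 6, 7, 12, 14.
Of these, item 7 is reverse-scored; on a 0–6 scale, reversed = 6 − raw.
  item 2: 1
  item 6: 4
  item 7: 6 − 6 = 0
  item 12: 0
  item 14: 2
Sum = 1 + 4 + 0 + 0 + 2 = 7
Mean = 7 / 5 = 1.40

1.40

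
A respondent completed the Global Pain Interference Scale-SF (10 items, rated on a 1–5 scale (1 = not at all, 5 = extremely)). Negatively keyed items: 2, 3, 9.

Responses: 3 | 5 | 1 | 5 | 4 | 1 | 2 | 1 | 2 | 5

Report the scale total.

31

Reverse-coded items (reversed = (1+5) − raw = 6 − raw):
  item 2: 6 − 5 = 1
  item 3: 6 − 1 = 5
  item 9: 6 − 2 = 4
Scored responses: 3, 1, 5, 5, 4, 1, 2, 1, 4, 5
Total = 3 + 1 + 5 + 5 + 4 + 1 + 2 + 1 + 4 + 5 = 31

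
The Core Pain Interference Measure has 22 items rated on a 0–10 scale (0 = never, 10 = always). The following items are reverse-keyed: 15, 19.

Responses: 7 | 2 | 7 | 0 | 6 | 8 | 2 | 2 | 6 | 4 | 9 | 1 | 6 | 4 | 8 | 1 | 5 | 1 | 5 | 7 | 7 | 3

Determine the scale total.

Reverse-coded items (on a 0–10 scale, reversed = 10 − raw):
  item 15: 10 − 8 = 2
  item 19: 10 − 5 = 5
Scored items: 7, 2, 7, 0, 6, 8, 2, 2, 6, 4, 9, 1, 6, 4, 2, 1, 5, 1, 5, 7, 7, 3
Total = 7 + 2 + 7 + 0 + 6 + 8 + 2 + 2 + 6 + 4 + 9 + 1 + 6 + 4 + 2 + 1 + 5 + 1 + 5 + 7 + 7 + 3 = 95

95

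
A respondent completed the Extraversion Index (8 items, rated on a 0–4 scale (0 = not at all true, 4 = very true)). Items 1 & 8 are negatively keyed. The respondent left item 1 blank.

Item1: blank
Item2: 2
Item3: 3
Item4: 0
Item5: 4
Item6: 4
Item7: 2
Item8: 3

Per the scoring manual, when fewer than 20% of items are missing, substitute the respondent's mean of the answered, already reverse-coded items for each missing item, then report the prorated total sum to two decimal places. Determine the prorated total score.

Reverse-coded (reversed = (0+4) − raw = 4 − raw):
  item 8: 4 − 3 = 1
Completed scored items (7 of 8): 2, 3, 0, 4, 4, 2, 1; sum = 16.
Person mean = 16 / 7 ≈ 2.2857
Prorated total = (16 / 7) × 8 = 18.29 (to 2 dp)

18.29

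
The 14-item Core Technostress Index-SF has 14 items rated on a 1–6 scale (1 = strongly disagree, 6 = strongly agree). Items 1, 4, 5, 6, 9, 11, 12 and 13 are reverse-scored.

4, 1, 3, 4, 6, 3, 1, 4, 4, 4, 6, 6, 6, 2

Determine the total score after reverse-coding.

32

Reverse-coded items (reversed = (1+6) − raw = 7 − raw):
  item 1: 7 − 4 = 3
  item 4: 7 − 4 = 3
  item 5: 7 − 6 = 1
  item 6: 7 − 3 = 4
  item 9: 7 − 4 = 3
  item 11: 7 − 6 = 1
  item 12: 7 − 6 = 1
  item 13: 7 − 6 = 1
Scored responses: 3, 1, 3, 3, 1, 4, 1, 4, 3, 4, 1, 1, 1, 2
Total = 3 + 1 + 3 + 3 + 1 + 4 + 1 + 4 + 3 + 4 + 1 + 1 + 1 + 2 = 32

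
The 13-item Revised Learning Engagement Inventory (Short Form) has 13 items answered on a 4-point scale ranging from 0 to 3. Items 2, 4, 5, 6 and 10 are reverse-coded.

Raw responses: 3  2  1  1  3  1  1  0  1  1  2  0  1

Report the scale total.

Reversing items 2, 4, 5, 6, & 10 with 3 − raw:
Total = 3 + (3−2) + 1 + (3−1) + (3−3) + (3−1) + 1 + 0 + 1 + (3−1) + 2 + 0 + 1
      = 3 + 1 + 1 + 2 + 0 + 2 + 1 + 0 + 1 + 2 + 2 + 0 + 1 = 16

16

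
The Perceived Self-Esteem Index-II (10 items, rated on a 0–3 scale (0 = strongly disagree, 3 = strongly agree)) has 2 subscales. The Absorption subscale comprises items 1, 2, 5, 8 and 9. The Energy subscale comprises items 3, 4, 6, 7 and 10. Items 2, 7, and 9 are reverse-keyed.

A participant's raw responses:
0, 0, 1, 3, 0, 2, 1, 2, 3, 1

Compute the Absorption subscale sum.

5

Absorption items: 1, 2, 5, 8, 9.
Of these, items 2 & 9 are reverse-keyed; reverse-coded value = 3 − response.
  item 1: 0
  item 2: 3 − 0 = 3
  item 5: 0
  item 8: 2
  item 9: 3 − 3 = 0
Sum = 0 + 3 + 0 + 2 + 0 = 5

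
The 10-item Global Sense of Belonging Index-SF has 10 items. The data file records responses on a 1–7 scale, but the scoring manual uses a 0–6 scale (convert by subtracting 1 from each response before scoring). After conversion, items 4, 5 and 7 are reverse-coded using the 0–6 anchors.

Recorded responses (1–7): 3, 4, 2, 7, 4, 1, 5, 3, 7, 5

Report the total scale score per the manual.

Convert to 0–6: 2, 3, 1, 6, 3, 0, 4, 2, 6, 4
Reverse-coded (on a 0–6 scale, reversed = 6 − raw):
  item 4: 6 − 6 = 0
  item 5: 6 − 3 = 3
  item 7: 6 − 4 = 2
Scored: 2, 3, 1, 0, 3, 0, 2, 2, 6, 4
Total = 23

23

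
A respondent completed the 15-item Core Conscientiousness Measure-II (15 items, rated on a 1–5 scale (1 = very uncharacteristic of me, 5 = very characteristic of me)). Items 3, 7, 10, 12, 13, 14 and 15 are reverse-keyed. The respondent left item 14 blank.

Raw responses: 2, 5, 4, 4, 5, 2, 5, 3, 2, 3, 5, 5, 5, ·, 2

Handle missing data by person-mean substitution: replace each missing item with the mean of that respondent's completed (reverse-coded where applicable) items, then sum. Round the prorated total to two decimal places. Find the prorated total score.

42.86

Reverse-coded (reversed = (1+5) − raw = 6 − raw):
  item 3: 6 − 4 = 2
  item 7: 6 − 5 = 1
  item 10: 6 − 3 = 3
  item 12: 6 − 5 = 1
  item 13: 6 − 5 = 1
  item 15: 6 − 2 = 4
Completed scored items (14 of 15): 2, 5, 2, 4, 5, 2, 1, 3, 2, 3, 5, 1, 1, 4; sum = 40.
Person mean = 40 / 14 ≈ 2.8571
Prorated total = (40 / 14) × 15 = 42.86 (to 2 dp)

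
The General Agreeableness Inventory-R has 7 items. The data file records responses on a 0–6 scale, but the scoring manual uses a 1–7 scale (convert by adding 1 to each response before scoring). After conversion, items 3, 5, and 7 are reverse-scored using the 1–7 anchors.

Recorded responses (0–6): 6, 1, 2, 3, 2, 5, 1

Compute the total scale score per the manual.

Convert to 1–7: 7, 2, 3, 4, 3, 6, 2
Reverse-coded (reverse-coded value = 8 − response):
  item 3: 8 − 3 = 5
  item 5: 8 − 3 = 5
  item 7: 8 − 2 = 6
Scored: 7, 2, 5, 4, 5, 6, 6
Total = 35

35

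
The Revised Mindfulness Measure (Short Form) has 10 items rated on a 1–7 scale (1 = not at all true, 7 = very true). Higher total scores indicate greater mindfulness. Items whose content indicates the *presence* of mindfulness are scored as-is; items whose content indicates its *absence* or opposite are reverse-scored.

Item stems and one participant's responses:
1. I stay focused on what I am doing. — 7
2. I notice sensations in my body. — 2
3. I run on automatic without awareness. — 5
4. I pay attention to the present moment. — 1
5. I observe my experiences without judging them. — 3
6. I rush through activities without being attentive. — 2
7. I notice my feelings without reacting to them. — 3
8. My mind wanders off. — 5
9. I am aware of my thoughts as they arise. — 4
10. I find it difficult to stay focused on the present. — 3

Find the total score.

37

Items 3, 6, 8, 10 describe the absence/opposite of mindfulness → reverse-score.
on a 1–7 scale, reversed = 8 − raw.
  item 1: 7
  item 2: 2
  item 3: 8 − 5 = 3
  item 4: 1
  item 5: 3
  item 6: 8 − 2 = 6
  item 7: 3
  item 8: 8 − 5 = 3
  item 9: 4
  item 10: 8 − 3 = 5
Total = 7 + 2 + 3 + 1 + 3 + 6 + 3 + 3 + 4 + 5 = 37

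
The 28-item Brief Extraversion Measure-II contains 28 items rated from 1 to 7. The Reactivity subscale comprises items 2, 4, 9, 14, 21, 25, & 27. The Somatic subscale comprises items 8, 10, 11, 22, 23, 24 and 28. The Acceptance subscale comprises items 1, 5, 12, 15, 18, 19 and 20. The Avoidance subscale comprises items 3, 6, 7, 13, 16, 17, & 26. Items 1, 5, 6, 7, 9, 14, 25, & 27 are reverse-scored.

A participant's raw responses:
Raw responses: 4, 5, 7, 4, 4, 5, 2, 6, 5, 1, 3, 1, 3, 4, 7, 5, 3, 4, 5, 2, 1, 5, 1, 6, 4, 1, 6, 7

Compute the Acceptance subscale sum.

Acceptance items: 1, 5, 12, 15, 18, 19, 20.
Of these, items 1 and 5 are reverse-scored; reversed = (1+7) − raw = 8 − raw.
  item 1: 8 − 4 = 4
  item 5: 8 − 4 = 4
  item 12: 1
  item 15: 7
  item 18: 4
  item 19: 5
  item 20: 2
Sum = 4 + 4 + 1 + 7 + 4 + 5 + 2 = 27

27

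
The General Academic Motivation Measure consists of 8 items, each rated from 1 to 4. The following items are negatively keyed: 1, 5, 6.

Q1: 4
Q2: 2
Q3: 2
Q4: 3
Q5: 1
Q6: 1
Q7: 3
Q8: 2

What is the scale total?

21

Reversing items 1, 5 and 6 with 5 − raw:
Total = (5−4) + 2 + 2 + 3 + (5−1) + (5−1) + 3 + 2
      = 1 + 2 + 2 + 3 + 4 + 4 + 3 + 2 = 21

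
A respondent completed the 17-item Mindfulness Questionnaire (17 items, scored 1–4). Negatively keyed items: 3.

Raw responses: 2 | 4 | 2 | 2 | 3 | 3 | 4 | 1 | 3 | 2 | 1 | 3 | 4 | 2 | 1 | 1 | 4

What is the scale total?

Reverse-coded items (reversed = (1+4) − raw = 5 − raw):
  item 3: 5 − 2 = 3
After reverse-coding: 2, 4, 3, 2, 3, 3, 4, 1, 3, 2, 1, 3, 4, 2, 1, 1, 4
Total = 2 + 4 + 3 + 2 + 3 + 3 + 4 + 1 + 3 + 2 + 1 + 3 + 4 + 2 + 1 + 1 + 4 = 43

43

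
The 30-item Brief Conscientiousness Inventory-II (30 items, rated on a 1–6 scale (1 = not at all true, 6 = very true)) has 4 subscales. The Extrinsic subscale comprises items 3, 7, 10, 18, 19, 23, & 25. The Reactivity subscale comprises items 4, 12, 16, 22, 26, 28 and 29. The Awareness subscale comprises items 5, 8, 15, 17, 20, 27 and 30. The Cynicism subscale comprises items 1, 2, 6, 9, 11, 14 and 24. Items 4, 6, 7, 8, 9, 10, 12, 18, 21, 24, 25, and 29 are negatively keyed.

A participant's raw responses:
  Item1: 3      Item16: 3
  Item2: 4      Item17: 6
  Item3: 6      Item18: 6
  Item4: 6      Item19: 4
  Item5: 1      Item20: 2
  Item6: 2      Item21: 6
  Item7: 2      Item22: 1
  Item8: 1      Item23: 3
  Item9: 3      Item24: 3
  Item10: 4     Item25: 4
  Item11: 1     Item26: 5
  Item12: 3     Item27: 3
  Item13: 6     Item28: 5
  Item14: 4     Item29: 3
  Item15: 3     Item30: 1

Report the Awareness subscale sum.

Awareness items: 5, 8, 15, 17, 20, 27, 30.
Of these, item 8 is negatively keyed; reversed = (1+6) − raw = 7 − raw.
  item 5: 1
  item 8: 7 − 1 = 6
  item 15: 3
  item 17: 6
  item 20: 2
  item 27: 3
  item 30: 1
Sum = 1 + 6 + 3 + 6 + 2 + 3 + 1 = 22

22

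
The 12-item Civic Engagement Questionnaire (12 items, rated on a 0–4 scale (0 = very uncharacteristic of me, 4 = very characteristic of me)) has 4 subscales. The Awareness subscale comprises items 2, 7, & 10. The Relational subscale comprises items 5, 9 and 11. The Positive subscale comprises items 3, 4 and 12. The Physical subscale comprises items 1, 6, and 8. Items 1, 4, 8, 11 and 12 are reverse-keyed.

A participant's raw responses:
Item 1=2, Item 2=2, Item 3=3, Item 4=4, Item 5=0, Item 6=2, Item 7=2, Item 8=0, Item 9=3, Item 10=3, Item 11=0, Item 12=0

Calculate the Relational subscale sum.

Relational items: 5, 9, 11.
Of these, item 11 is reverse-keyed; reverse-coded value = 4 − response.
  item 5: 0
  item 9: 3
  item 11: 4 − 0 = 4
Sum = 0 + 3 + 4 = 7

7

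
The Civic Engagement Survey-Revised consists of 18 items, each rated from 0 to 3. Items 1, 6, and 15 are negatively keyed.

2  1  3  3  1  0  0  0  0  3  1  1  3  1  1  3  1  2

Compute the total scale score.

Reverse-coded items (on a 0–3 scale, reversed = 3 − raw):
  item 1: 3 − 2 = 1
  item 6: 3 − 0 = 3
  item 15: 3 − 1 = 2
After reverse-coding: 1, 1, 3, 3, 1, 3, 0, 0, 0, 3, 1, 1, 3, 1, 2, 3, 1, 2
Total = 1 + 1 + 3 + 3 + 1 + 3 + 0 + 0 + 0 + 3 + 1 + 1 + 3 + 1 + 2 + 3 + 1 + 2 = 29

29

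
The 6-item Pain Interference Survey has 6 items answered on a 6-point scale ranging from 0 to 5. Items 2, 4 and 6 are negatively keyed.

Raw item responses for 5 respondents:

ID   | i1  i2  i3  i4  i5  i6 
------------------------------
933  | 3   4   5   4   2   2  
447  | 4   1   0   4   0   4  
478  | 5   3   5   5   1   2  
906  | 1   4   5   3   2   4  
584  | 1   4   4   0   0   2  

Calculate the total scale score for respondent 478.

16

Respondent 478 raw: 5, 3, 5, 5, 1, 2.
Reverse-coded (on a 0–5 scale, reversed = 5 − raw):
  item 1: 5
  item 2: 5 − 3 = 2
  item 3: 5
  item 4: 5 − 5 = 0
  item 5: 1
  item 6: 5 − 2 = 3
Sum = 5 + 2 + 5 + 0 + 1 + 3 = 16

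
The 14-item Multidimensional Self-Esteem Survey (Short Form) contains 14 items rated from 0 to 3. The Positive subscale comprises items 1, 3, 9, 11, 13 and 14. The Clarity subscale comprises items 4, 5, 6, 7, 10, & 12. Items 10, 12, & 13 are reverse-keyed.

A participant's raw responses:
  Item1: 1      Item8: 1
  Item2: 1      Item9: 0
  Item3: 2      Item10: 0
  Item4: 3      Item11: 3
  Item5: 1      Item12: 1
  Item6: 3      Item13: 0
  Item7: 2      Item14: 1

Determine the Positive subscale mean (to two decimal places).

Positive items: 1, 3, 9, 11, 13, 14.
Of these, item 13 is reverse-keyed; reversed = (0+3) − raw = 3 − raw.
  item 1: 1
  item 3: 2
  item 9: 0
  item 11: 3
  item 13: 3 − 0 = 3
  item 14: 1
Sum = 1 + 2 + 0 + 3 + 3 + 1 = 10
Mean = 10 / 6 = 1.67

1.67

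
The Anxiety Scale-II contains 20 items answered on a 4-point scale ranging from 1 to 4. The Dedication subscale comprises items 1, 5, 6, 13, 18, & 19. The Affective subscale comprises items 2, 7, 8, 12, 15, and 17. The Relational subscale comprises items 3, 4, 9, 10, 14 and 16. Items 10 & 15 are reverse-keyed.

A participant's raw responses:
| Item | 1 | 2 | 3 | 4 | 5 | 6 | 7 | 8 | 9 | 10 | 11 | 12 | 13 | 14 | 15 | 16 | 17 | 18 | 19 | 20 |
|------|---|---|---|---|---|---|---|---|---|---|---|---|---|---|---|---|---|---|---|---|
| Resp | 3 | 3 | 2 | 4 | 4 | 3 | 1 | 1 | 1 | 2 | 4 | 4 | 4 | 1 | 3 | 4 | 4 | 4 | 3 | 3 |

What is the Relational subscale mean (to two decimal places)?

2.50

Relational items: 3, 4, 9, 10, 14, 16.
Of these, item 10 is reverse-keyed; on a 1–4 scale, reversed = 5 − raw.
  item 3: 2
  item 4: 4
  item 9: 1
  item 10: 5 − 2 = 3
  item 14: 1
  item 16: 4
Sum = 2 + 4 + 1 + 3 + 1 + 4 = 15
Mean = 15 / 6 = 2.50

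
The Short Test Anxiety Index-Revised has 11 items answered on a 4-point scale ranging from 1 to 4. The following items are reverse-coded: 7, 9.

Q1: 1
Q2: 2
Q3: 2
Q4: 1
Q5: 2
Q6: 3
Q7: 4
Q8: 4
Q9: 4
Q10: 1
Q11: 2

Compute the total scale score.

Apply reverse scoring (reverse-coded value = 5 − response):
  item 7: 5 − 4 = 1
  item 9: 5 − 4 = 1
After reverse-coding: 1, 2, 2, 1, 2, 3, 1, 4, 1, 1, 2
Total = 1 + 2 + 2 + 1 + 2 + 3 + 1 + 4 + 1 + 1 + 2 = 20

20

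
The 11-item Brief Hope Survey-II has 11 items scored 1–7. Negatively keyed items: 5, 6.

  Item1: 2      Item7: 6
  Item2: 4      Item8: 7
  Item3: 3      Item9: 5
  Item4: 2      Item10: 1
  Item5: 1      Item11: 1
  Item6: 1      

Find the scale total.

Reverse-coded items (on a 1–7 scale, reversed = 8 − raw):
  item 5: 8 − 1 = 7
  item 6: 8 − 1 = 7
After reverse-coding: 2, 4, 3, 2, 7, 7, 6, 7, 5, 1, 1
Total = 2 + 4 + 3 + 2 + 7 + 7 + 6 + 7 + 5 + 1 + 1 = 45

45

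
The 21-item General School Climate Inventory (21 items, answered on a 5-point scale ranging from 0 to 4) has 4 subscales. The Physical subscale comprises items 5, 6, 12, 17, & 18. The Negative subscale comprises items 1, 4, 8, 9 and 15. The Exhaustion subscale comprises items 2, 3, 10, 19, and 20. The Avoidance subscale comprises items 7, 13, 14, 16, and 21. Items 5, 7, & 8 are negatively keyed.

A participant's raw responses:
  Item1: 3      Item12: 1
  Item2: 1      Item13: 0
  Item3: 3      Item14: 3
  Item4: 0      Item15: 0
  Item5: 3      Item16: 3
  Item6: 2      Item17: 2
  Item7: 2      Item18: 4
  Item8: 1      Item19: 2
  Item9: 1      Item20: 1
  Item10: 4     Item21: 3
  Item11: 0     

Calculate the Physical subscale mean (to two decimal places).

2.00

Physical items: 5, 6, 12, 17, 18.
Of these, item 5 is negatively keyed; reverse-coded value = 4 − response.
  item 5: 4 − 3 = 1
  item 6: 2
  item 12: 1
  item 17: 2
  item 18: 4
Sum = 1 + 2 + 1 + 2 + 4 = 10
Mean = 10 / 5 = 2.00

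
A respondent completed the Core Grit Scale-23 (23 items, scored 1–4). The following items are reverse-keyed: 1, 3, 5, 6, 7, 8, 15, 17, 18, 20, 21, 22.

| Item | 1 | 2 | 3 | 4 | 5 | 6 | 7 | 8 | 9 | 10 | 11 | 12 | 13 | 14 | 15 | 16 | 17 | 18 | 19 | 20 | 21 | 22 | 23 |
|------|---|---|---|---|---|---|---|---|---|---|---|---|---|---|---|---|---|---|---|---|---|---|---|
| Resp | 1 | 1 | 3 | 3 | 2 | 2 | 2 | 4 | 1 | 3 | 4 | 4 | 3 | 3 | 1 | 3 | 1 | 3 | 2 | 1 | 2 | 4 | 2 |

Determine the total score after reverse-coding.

63

Reversing items 1, 3, 5, 6, 7, 8, 15, 17, 18, 20, 21 and 22 with 5 − raw:
Total = (5−1) + 1 + (5−3) + 3 + (5−2) + (5−2) + (5−2) + (5−4) + 1 + 3 + 4 + 4 + 3 + 3 + (5−1) + 3 + (5−1) + (5−3) + 2 + (5−1) + (5−2) + (5−4) + 2
      = 4 + 1 + 2 + 3 + 3 + 3 + 3 + 1 + 1 + 3 + 4 + 4 + 3 + 3 + 4 + 3 + 4 + 2 + 2 + 4 + 3 + 1 + 2 = 63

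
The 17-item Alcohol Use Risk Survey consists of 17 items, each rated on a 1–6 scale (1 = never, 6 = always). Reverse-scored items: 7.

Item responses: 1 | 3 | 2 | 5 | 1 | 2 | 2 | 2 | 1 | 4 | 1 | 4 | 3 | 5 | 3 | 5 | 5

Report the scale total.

52

Raw sum = 49. Reverse-scored items: 7; their raw sum = 2.
Each reversal replaces raw with 7 − raw, changing the total by 7 − 2·raw per item.
Total = 49 + 1·7 − 2·2 = 49 + 7 − 4 = 52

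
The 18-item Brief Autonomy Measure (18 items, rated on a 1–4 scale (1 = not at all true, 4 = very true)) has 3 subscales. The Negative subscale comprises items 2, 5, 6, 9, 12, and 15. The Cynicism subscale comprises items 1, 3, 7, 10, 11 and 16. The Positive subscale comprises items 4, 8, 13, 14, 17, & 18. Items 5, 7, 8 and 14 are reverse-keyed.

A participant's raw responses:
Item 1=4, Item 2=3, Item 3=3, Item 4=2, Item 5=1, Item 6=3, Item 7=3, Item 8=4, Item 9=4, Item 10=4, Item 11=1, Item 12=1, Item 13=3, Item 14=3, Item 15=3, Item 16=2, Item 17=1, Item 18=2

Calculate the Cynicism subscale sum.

16

Cynicism items: 1, 3, 7, 10, 11, 16.
Of these, item 7 is reverse-keyed; on a 1–4 scale, reversed = 5 − raw.
  item 1: 4
  item 3: 3
  item 7: 5 − 3 = 2
  item 10: 4
  item 11: 1
  item 16: 2
Sum = 4 + 3 + 2 + 4 + 1 + 2 = 16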